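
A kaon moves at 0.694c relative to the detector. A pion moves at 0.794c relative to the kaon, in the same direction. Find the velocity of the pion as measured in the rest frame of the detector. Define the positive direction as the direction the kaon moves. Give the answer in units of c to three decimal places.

0.959c

With v = 0.694 and u' = 0.794 (in units of c),
u = (u' + v)/(1 + u'v/c²):
u = (0.794 + 0.694) / (1 + 0.794·0.694) = 1.4880/1.5510 = 0.9594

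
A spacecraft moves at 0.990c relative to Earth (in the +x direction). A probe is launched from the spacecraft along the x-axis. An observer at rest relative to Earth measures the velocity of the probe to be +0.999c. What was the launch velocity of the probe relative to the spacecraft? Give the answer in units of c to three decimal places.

+0.819c

Invert the composition law: u' = (u − v)/(1 − uv/c²).
u' = (0.999 − 0.990) / (1 − (0.999)(0.990)) = 0.0090/0.0110 = 0.8189.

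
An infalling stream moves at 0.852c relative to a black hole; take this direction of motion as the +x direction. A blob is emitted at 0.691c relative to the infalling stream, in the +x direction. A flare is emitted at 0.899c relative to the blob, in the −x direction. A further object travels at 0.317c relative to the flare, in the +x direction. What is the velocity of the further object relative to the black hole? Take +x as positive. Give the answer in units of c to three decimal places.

Apply u = (u' + v)/(1 + u'v/c²) successively, working outward toward the black hole.
Start: velocity of the infalling stream relative to the black hole = 0.8520c.
Compose with the blob (u' = 0.691 in the infalling stream frame): u_1 = (0.691 + 0.852) / (1 + 0.691·0.852) = 1.5430/1.5887 = 0.9712.
Compose with the flare (u' = -0.899 in the blob frame): u_2 = (-0.899 + 0.971) / (1 + (-0.899)·0.971) = 0.0722/0.1269 = 0.5692.
Compose with the further object (u' = 0.317 in the flare frame): u_3 = (0.317 + 0.569) / (1 + 0.317·0.569) = 0.8862/1.1804 = 0.7507.

+0.751c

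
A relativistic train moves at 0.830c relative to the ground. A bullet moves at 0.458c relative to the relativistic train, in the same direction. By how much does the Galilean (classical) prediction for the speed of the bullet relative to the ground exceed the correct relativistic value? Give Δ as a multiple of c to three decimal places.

Δ = 0.355c

Galilean: u_cl = 0.458 + 0.830 = 1.2880.
Relativistic: u_rel = (0.458 + 0.830) / (1 + 0.458·0.830) = 1.2880/1.3801 = 0.9332.
Δ = 1.2880 − 0.9332 = 0.3548.
(The classical prediction exceeds c; the relativistic result does not.)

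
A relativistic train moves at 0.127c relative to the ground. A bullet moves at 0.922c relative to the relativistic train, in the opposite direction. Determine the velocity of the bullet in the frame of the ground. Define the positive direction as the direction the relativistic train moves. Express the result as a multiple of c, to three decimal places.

With v = 0.127 and u' = -0.922 (in units of c),
u = (u' + v)/(1 + u'v/c²):
u = (-0.922 + 0.127) / (1 + (-0.922)·0.127) = -0.7950/0.8829 = -0.9004
(Galilean addition would give -0.795c.)

-0.900c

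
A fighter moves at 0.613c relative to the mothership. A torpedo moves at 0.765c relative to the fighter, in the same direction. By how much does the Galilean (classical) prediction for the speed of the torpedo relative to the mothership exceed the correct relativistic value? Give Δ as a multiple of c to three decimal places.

Galilean: u_cl = 0.765 + 0.613 = 1.3780.
Relativistic: u_rel = (0.765 + 0.613) / (1 + 0.765·0.613) = 1.3780/1.4689 = 0.9381.
Δ = 1.3780 − 0.9381 = 0.4399.
(The classical prediction exceeds c; the relativistic result does not.)

Δ = 0.440c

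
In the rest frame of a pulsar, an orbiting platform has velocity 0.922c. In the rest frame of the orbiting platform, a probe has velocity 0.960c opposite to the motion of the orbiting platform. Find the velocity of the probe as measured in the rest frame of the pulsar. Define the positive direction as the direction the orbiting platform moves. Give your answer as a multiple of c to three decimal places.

With v = 0.922 and u' = -0.960 (in units of c),
u = (u' + v)/(1 + u'v/c²):
u = (-0.960 + 0.922) / (1 + (-0.960)·0.922) = -0.0380/0.1149 = -0.3308

-0.331c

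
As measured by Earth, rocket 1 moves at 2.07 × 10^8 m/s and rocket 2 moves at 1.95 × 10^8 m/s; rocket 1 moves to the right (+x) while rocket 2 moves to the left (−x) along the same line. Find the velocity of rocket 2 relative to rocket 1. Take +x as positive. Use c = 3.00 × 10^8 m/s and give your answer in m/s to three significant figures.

-2.78 × 10^8 m/s

β_A = 0.690, β_B = -0.650 (dividing each by c = 3.00 × 10^8 m/s).
Transform to A's frame with the inverse velocity-addition law: u' = (u − v)/(1 − uv/c²), taking u = β_B and v = β_A.
u' = (-0.650 − 0.690) / (1 − (0.690)(-0.650)) = -1.3400/1.4485 = -0.9251.
u' = -0.9251 × 3.00 × 10^8 m/s.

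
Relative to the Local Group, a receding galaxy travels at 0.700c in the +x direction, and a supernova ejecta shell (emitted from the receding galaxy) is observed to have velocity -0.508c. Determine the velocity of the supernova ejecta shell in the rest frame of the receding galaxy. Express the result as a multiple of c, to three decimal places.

Invert the composition law: u' = (u − v)/(1 − uv/c²).
u' = (-0.508 − 0.700) / (1 − (-0.508)(0.700)) = -1.2080/1.3556 = -0.8911.

-0.891c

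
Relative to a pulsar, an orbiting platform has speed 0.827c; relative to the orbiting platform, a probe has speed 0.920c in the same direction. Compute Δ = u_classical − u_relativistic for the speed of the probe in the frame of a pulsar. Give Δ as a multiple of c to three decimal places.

Δ = 0.755c

Galilean: u_cl = 0.920 + 0.827 = 1.7470.
Relativistic: u_rel = (0.920 + 0.827) / (1 + 0.920·0.827) = 1.7470/1.7608 = 0.9921.
Δ = 1.7470 − 0.9921 = 0.7549.
(The classical prediction exceeds c; the relativistic result does not.)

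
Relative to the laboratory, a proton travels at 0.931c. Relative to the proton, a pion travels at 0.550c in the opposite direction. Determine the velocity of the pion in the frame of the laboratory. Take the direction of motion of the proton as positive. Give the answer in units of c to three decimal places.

+0.781c

With v = 0.931 and u' = -0.550 (in units of c),
u = (u' + v)/(1 + u'v/c²):
u = (-0.550 + 0.931) / (1 + (-0.550)·0.931) = 0.3810/0.4879 = 0.7808
(Galilean addition would give +0.381c.)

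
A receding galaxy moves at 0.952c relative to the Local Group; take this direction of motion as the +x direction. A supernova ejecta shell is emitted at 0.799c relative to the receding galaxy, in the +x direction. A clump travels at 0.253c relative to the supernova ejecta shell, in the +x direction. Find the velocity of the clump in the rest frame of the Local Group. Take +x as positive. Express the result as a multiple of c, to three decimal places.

0.997c

Apply u = (u' + v)/(1 + u'v/c²) successively, working outward toward the Local Group.
Start: velocity of the receding galaxy relative to the Local Group = 0.9520c.
Compose with the supernova ejecta shell (u' = 0.799 in the receding galaxy frame): u_1 = (0.799 + 0.952) / (1 + 0.799·0.952) = 1.7510/1.7606 = 0.9945.
Compose with the clump (u' = 0.253 in the supernova ejecta shell frame): u_2 = (0.253 + 0.995) / (1 + 0.253·0.995) = 1.2475/1.2516 = 0.9967.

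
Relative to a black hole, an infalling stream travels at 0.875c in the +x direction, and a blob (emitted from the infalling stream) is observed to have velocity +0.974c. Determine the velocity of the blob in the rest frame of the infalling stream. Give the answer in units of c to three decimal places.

Invert the composition law: u' = (u − v)/(1 − uv/c²).
u' = (0.974 − 0.875) / (1 − (0.974)(0.875)) = 0.0990/0.1477 = 0.6701.

+0.670c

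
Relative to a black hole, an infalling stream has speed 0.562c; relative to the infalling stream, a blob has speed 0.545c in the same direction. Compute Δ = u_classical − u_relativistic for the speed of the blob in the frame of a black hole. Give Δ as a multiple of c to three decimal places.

Δ = 0.260c

Galilean: u_cl = 0.545 + 0.562 = 1.1070.
Relativistic: u_rel = (0.545 + 0.562) / (1 + 0.545·0.562) = 1.1070/1.3063 = 0.8474.
Δ = 1.1070 − 0.8474 = 0.2596.
(The classical prediction exceeds c; the relativistic result does not.)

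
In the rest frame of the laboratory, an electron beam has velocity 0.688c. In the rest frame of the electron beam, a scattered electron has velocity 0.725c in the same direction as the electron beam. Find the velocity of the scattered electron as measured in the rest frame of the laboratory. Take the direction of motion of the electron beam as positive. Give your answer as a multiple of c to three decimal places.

With v = 0.688 and u' = 0.725 (in units of c),
u = (u' + v)/(1 + u'v/c²):
u = (0.725 + 0.688) / (1 + 0.725·0.688) = 1.4130/1.4988 = 0.9428
(Galilean addition would give +1.413c, exceeding c.)

0.943c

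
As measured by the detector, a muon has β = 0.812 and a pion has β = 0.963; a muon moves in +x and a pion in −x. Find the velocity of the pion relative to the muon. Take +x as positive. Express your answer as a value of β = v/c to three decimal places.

β = -0.996

β_A = 0.812, β_B = -0.963.
Transform to A's frame with the inverse velocity-addition law: u' = (u − v)/(1 − uv/c²), taking u = β_B and v = β_A.
u' = (-0.963 − 0.812) / (1 − (0.812)(-0.963)) = -1.7750/1.7820 = -0.9961.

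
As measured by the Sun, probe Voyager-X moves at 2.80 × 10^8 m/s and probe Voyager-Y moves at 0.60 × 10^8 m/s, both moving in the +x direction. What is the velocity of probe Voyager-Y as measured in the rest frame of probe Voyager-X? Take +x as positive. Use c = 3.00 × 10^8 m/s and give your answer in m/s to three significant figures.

-2.70 × 10^8 m/s

β_A = 0.933, β_B = 0.200 (dividing each by c = 3.00 × 10^8 m/s).
Transform to A's frame with the inverse velocity-addition law: u' = (u − v)/(1 − uv/c²), taking u = β_B and v = β_A.
u' = (0.200 − 0.933) / (1 − (0.933)(0.200)) = -0.7333/0.8133 = -0.9016.
u' = -0.9016 × 3.00 × 10^8 m/s.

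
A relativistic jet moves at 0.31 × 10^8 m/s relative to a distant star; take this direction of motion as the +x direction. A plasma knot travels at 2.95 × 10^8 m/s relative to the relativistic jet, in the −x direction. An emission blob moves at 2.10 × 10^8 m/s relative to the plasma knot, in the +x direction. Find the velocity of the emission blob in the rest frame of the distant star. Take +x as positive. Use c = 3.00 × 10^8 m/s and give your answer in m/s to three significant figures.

-2.67 × 10^8 m/s

Apply u = (u' + v)/(1 + u'v/c²) successively, working outward toward the distant star.
(Dividing each given speed by c = 3.00 × 10^8 m/s to work in units of c.)
Start: velocity of the relativistic jet relative to the distant star = 0.1033c.
Compose with the plasma knot (u' = -0.983 in the relativistic jet frame): u_1 = (-0.983 + 0.103) / (1 + (-0.983)·0.103) = -0.8800/0.8984 = -0.9795.
Compose with the emission blob (u' = 0.700 in the plasma knot frame): u_2 = (0.700 + (-0.980)) / (1 + 0.700·(-0.980)) = -0.2795/0.3143 = -0.8893.
So u = -0.8893 × 3.00 × 10^8 m/s.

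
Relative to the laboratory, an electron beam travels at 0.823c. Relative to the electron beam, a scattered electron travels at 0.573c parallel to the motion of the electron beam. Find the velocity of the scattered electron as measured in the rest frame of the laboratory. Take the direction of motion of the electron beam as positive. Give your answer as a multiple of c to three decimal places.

With v = 0.823 and u' = 0.573 (in units of c),
u = (u' + v)/(1 + u'v/c²):
u = (0.573 + 0.823) / (1 + 0.573·0.823) = 1.3960/1.4716 = 0.9486
(Galilean addition would give +1.396c, exceeding c.)

0.949c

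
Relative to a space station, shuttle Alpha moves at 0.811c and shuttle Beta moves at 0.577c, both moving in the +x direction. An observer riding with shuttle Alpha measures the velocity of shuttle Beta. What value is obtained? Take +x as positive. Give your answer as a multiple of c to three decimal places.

-0.440c

β_A = 0.811, β_B = 0.577.
Transform to A's frame with the inverse velocity-addition law: u' = (u − v)/(1 − uv/c²), taking u = β_B and v = β_A.
u' = (0.577 − 0.811) / (1 − (0.811)(0.577)) = -0.2340/0.5321 = -0.4398.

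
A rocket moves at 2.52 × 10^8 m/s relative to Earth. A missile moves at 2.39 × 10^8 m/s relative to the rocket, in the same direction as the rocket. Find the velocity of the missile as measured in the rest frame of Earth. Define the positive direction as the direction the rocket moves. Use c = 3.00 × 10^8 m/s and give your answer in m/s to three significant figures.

In units of c (dividing by 3.00 × 10^8 m/s): v = 0.840, u' = 0.797.
u = (u' + v)/(1 + u'v/c²):
u = (0.797 + 0.840) / (1 + 0.797·0.840) = 1.6367/1.6692 = 0.9805
(Galilean addition would give +1.637c, exceeding c.)
Converting back: u = 0.9805 × 3.00 × 10^8 m/s.

2.94 × 10^8 m/s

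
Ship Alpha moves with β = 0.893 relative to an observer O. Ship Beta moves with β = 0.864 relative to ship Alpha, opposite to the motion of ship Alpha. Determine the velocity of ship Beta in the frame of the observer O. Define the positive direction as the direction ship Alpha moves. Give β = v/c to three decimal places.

With v = 0.893 and u' = -0.864 (in units of c),
u = (u' + v)/(1 + u'v/c²):
u = (-0.864 + 0.893) / (1 + (-0.864)·0.893) = 0.0290/0.2284 = 0.1269
(Galilean addition would give +0.029c.)

β = +0.127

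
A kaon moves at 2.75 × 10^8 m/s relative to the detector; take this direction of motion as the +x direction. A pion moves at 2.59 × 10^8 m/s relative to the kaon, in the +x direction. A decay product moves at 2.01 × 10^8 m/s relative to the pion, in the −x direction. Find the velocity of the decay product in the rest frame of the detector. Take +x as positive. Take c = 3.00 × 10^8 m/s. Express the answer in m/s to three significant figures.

+2.90 × 10^8 m/s

Apply u = (u' + v)/(1 + u'v/c²) successively, working outward toward the detector.
(Dividing each given speed by c = 3.00 × 10^8 m/s to work in units of c.)
Start: velocity of the kaon relative to the detector = 0.9167c.
Compose with the pion (u' = 0.863 in the kaon frame): u_1 = (0.863 + 0.917) / (1 + 0.863·0.917) = 1.7800/1.7914 = 0.9936.
Compose with the decay product (u' = -0.670 in the pion frame): u_2 = (-0.670 + 0.994) / (1 + (-0.670)·0.994) = 0.3236/0.3343 = 0.9682.
So u = 0.9682 × 3.00 × 10^8 m/s.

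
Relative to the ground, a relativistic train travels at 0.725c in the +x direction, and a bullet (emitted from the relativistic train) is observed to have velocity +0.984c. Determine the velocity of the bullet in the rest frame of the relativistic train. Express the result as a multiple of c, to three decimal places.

Invert the composition law: u' = (u − v)/(1 − uv/c²).
u' = (0.984 − 0.725) / (1 − (0.984)(0.725)) = 0.2590/0.2866 = 0.9037.

+0.904c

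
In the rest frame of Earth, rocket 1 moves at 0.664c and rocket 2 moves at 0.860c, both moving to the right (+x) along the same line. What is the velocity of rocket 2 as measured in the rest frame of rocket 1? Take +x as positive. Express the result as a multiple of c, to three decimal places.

+0.457c

β_A = 0.664, β_B = 0.860.
Transform to A's frame with the inverse velocity-addition law: u' = (u − v)/(1 − uv/c²), taking u = β_B and v = β_A.
u' = (0.860 − 0.664) / (1 − (0.664)(0.860)) = 0.1960/0.4290 = 0.4569.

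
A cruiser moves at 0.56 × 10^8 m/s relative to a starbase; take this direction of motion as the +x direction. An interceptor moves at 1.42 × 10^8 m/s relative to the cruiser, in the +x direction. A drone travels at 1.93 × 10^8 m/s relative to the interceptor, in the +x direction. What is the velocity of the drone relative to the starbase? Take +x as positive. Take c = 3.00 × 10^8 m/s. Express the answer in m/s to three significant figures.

Apply u = (u' + v)/(1 + u'v/c²) successively, working outward toward the starbase.
(Dividing each given speed by c = 3.00 × 10^8 m/s to work in units of c.)
Start: velocity of the cruiser relative to the starbase = 0.1867c.
Compose with the interceptor (u' = 0.473 in the cruiser frame): u_1 = (0.473 + 0.187) / (1 + 0.473·0.187) = 0.6600/1.0884 = 0.6064.
Compose with the drone (u' = 0.643 in the interceptor frame): u_2 = (0.643 + 0.606) / (1 + 0.643·0.606) = 1.2498/1.3901 = 0.8990.
So u = 0.8990 × 3.00 × 10^8 m/s.

2.70 × 10^8 m/s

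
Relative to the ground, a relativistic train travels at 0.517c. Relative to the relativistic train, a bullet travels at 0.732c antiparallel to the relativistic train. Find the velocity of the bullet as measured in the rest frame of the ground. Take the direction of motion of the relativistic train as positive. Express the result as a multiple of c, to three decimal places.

With v = 0.517 and u' = -0.732 (in units of c),
u = (u' + v)/(1 + u'v/c²):
u = (-0.732 + 0.517) / (1 + (-0.732)·0.517) = -0.2150/0.6216 = -0.3459
(Galilean addition would give -0.215c.)

-0.346c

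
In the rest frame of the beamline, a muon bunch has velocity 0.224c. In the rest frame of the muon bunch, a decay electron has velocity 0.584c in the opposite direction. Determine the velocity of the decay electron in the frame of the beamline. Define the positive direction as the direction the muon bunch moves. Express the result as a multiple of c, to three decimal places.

With v = 0.224 and u' = -0.584 (in units of c),
u = (u' + v)/(1 + u'v/c²):
u = (-0.584 + 0.224) / (1 + (-0.584)·0.224) = -0.3600/0.8692 = -0.4142
(Galilean addition would give -0.360c.)

-0.414c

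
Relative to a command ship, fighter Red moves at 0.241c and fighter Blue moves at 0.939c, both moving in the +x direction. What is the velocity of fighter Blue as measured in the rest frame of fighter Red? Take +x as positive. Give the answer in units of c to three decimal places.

β_A = 0.241, β_B = 0.939.
Transform to A's frame with the inverse velocity-addition law: u' = (u − v)/(1 − uv/c²), taking u = β_B and v = β_A.
u' = (0.939 − 0.241) / (1 − (0.241)(0.939)) = 0.6980/0.7737 = 0.9022.

+0.902c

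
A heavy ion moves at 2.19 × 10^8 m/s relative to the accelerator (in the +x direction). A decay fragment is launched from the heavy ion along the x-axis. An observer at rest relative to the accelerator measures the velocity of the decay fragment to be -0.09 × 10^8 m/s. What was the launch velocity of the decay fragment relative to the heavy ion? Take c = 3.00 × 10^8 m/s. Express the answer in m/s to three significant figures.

-2.23 × 10^8 m/s

v = 0.730c, u = -0.030c.
Invert the composition law: u' = (u − v)/(1 − uv/c²).
u' = (-0.030 − 0.730) / (1 − (-0.030)(0.730)) = -0.7600/1.0219 = -0.7437.
u' = -0.7437 × 3.00 × 10^8 m/s.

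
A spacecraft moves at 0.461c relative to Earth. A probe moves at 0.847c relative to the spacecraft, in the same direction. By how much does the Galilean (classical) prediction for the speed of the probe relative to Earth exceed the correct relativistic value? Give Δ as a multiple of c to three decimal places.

Galilean: u_cl = 0.847 + 0.461 = 1.3080.
Relativistic: u_rel = (0.847 + 0.461) / (1 + 0.847·0.461) = 1.3080/1.3905 = 0.9407.
Δ = 1.3080 − 0.9407 = 0.3673.
(The classical prediction exceeds c; the relativistic result does not.)

Δ = 0.367c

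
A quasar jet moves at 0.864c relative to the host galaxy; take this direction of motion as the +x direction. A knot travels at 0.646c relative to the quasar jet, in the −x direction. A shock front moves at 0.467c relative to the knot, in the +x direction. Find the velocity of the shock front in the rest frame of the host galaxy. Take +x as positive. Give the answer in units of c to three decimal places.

Apply u = (u' + v)/(1 + u'v/c²) successively, working outward toward the host galaxy.
Start: velocity of the quasar jet relative to the host galaxy = 0.8640c.
Compose with the knot (u' = -0.646 in the quasar jet frame): u_1 = (-0.646 + 0.864) / (1 + (-0.646)·0.864) = 0.2180/0.4419 = 0.4934.
Compose with the shock front (u' = 0.467 in the knot frame): u_2 = (0.467 + 0.493) / (1 + 0.467·0.493) = 0.9604/1.2304 = 0.7805.

+0.781c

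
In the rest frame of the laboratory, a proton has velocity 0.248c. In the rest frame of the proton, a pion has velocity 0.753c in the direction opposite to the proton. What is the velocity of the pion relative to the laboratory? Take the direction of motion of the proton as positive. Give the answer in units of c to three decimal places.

-0.621c

With v = 0.248 and u' = -0.753 (in units of c),
u = (u' + v)/(1 + u'v/c²):
u = (-0.753 + 0.248) / (1 + (-0.753)·0.248) = -0.5050/0.8133 = -0.6210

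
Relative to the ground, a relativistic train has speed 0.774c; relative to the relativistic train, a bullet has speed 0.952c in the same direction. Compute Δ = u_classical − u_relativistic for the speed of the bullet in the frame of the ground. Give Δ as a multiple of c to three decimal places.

Galilean: u_cl = 0.952 + 0.774 = 1.7260.
Relativistic: u_rel = (0.952 + 0.774) / (1 + 0.952·0.774) = 1.7260/1.7368 = 0.9938.
Δ = 1.7260 − 0.9938 = 0.7322.
(The classical prediction exceeds c; the relativistic result does not.)

Δ = 0.732c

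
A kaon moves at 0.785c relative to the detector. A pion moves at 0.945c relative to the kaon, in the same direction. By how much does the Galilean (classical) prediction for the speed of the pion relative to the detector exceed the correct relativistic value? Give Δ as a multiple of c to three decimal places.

Δ = 0.737c

Galilean: u_cl = 0.945 + 0.785 = 1.7300.
Relativistic: u_rel = (0.945 + 0.785) / (1 + 0.945·0.785) = 1.7300/1.7418 = 0.9932.
Δ = 1.7300 − 0.9932 = 0.7368.
(The classical prediction exceeds c; the relativistic result does not.)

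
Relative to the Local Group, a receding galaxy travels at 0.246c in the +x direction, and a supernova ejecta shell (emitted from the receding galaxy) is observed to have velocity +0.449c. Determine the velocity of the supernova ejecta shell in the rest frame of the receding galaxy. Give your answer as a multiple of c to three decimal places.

+0.228c

Invert the composition law: u' = (u − v)/(1 − uv/c²).
u' = (0.449 − 0.246) / (1 − (0.449)(0.246)) = 0.2030/0.8895 = 0.2282.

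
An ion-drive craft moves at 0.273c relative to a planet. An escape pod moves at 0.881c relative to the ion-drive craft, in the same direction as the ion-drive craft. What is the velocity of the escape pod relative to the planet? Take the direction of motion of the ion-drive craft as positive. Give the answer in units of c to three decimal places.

With v = 0.273 and u' = 0.881 (in units of c),
u = (u' + v)/(1 + u'v/c²):
u = (0.881 + 0.273) / (1 + 0.881·0.273) = 1.1540/1.2405 = 0.9303

0.930c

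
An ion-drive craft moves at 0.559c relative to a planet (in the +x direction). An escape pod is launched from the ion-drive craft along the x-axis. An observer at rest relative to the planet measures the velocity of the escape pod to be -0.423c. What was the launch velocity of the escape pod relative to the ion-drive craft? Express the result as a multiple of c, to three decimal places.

Invert the composition law: u' = (u − v)/(1 − uv/c²).
u' = (-0.423 − 0.559) / (1 − (-0.423)(0.559)) = -0.9820/1.2365 = -0.7942.

-0.794c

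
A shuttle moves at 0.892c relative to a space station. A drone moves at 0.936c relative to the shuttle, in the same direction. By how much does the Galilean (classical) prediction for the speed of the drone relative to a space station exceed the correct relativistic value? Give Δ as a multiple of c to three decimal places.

Galilean: u_cl = 0.936 + 0.892 = 1.8280.
Relativistic: u_rel = (0.936 + 0.892) / (1 + 0.936·0.892) = 1.8280/1.8349 = 0.9962.
Δ = 1.8280 − 0.9962 = 0.8318.
(The classical prediction exceeds c; the relativistic result does not.)

Δ = 0.832c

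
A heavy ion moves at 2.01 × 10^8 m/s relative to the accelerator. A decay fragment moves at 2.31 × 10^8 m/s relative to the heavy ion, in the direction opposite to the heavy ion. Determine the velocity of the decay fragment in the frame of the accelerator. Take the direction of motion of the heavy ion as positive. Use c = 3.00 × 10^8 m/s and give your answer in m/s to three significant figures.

In units of c (dividing by 3.00 × 10^8 m/s): v = 0.670, u' = -0.770.
u = (u' + v)/(1 + u'v/c²):
u = (-0.770 + 0.670) / (1 + (-0.770)·0.670) = -0.1000/0.4841 = -0.2066
(Galilean addition would give -0.100c.)
Converting back: u = -0.2066 × 3.00 × 10^8 m/s.

-6.20 × 10^7 m/s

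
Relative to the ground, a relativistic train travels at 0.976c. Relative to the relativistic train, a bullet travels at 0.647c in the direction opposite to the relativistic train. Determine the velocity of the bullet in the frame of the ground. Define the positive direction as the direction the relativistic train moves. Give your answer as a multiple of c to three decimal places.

+0.893c

With v = 0.976 and u' = -0.647 (in units of c),
u = (u' + v)/(1 + u'v/c²):
u = (-0.647 + 0.976) / (1 + (-0.647)·0.976) = 0.3290/0.3685 = 0.8927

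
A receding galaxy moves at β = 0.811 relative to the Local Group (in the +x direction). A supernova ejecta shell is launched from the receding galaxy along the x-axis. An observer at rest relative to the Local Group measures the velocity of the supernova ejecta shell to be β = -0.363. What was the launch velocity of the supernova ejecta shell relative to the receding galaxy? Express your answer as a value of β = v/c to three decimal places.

β = -0.907

Invert the composition law: u' = (u − v)/(1 − uv/c²).
u' = (-0.363 − 0.811) / (1 − (-0.363)(0.811)) = -1.1740/1.2944 = -0.9070.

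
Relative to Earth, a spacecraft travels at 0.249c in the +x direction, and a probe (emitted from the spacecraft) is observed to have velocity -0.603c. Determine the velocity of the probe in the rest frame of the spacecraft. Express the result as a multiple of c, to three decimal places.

Invert the composition law: u' = (u − v)/(1 − uv/c²).
u' = (-0.603 − 0.249) / (1 − (-0.603)(0.249)) = -0.8520/1.1501 = -0.7408.

-0.741c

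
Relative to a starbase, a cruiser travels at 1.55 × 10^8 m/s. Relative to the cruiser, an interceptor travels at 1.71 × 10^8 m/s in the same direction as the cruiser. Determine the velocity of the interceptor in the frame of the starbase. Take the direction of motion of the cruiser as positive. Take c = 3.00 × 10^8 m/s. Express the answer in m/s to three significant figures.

2.52 × 10^8 m/s

In units of c (dividing by 3.00 × 10^8 m/s): v = 0.517, u' = 0.570.
u = (u' + v)/(1 + u'v/c²):
u = (0.570 + 0.517) / (1 + 0.570·0.517) = 1.0867/1.2945 = 0.8394
(Galilean addition would give +1.087c, exceeding c.)
Converting back: u = 0.8394 × 3.00 × 10^8 m/s.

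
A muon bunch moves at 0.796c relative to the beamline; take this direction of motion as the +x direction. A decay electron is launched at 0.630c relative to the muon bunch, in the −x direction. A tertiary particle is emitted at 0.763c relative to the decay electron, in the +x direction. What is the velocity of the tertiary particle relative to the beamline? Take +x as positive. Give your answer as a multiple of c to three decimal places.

Apply u = (u' + v)/(1 + u'v/c²) successively, working outward toward the beamline.
Start: velocity of the muon bunch relative to the beamline = 0.7960c.
Compose with the decay electron (u' = -0.630 in the muon bunch frame): u_1 = (-0.630 + 0.796) / (1 + (-0.630)·0.796) = 0.1660/0.4985 = 0.3330.
Compose with the tertiary particle (u' = 0.763 in the decay electron frame): u_2 = (0.763 + 0.333) / (1 + 0.763·0.333) = 1.0960/1.2541 = 0.8739.

+0.874c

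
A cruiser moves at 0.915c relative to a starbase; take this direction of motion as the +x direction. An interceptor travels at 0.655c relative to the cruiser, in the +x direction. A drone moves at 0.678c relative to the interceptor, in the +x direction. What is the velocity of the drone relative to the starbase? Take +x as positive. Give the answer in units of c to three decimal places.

Apply u = (u' + v)/(1 + u'v/c²) successively, working outward toward the starbase.
Start: velocity of the cruiser relative to the starbase = 0.9150c.
Compose with the interceptor (u' = 0.655 in the cruiser frame): u_1 = (0.655 + 0.915) / (1 + 0.655·0.915) = 1.5700/1.5993 = 0.9817.
Compose with the drone (u' = 0.678 in the interceptor frame): u_2 = (0.678 + 0.982) / (1 + 0.678·0.982) = 1.6597/1.6656 = 0.9965.

0.996c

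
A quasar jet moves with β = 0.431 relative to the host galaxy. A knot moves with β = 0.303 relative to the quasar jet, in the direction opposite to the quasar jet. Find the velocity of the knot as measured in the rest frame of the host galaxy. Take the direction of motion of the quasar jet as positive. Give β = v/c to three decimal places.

β = +0.147

With v = 0.431 and u' = -0.303 (in units of c),
u = (u' + v)/(1 + u'v/c²):
u = (-0.303 + 0.431) / (1 + (-0.303)·0.431) = 0.1280/0.8694 = 0.1472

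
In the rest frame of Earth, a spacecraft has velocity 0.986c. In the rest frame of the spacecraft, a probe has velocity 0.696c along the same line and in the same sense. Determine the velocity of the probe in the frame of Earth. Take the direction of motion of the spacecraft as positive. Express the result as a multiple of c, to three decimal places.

With v = 0.986 and u' = 0.696 (in units of c),
u = (u' + v)/(1 + u'v/c²):
u = (0.696 + 0.986) / (1 + 0.696·0.986) = 1.6820/1.6863 = 0.9975
(Galilean addition would give +1.682c, exceeding c.)

0.997c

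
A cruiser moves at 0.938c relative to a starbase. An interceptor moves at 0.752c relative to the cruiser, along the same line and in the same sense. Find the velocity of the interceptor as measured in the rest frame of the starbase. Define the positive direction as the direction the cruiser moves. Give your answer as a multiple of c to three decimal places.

With v = 0.938 and u' = 0.752 (in units of c),
u = (u' + v)/(1 + u'v/c²):
u = (0.752 + 0.938) / (1 + 0.752·0.938) = 1.6900/1.7054 = 0.9910
(Galilean addition would give +1.690c, exceeding c.)

0.991c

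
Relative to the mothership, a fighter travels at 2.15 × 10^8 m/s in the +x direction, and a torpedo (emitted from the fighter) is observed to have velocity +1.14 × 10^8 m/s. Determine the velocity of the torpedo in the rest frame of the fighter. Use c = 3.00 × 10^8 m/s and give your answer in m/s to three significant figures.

-1.39 × 10^8 m/s

v = 0.717c, u = 0.380c.
Invert the composition law: u' = (u − v)/(1 − uv/c²).
u' = (0.380 − 0.717) / (1 − (0.380)(0.717)) = -0.3367/0.7277 = -0.4627.
u' = -0.4627 × 3.00 × 10^8 m/s.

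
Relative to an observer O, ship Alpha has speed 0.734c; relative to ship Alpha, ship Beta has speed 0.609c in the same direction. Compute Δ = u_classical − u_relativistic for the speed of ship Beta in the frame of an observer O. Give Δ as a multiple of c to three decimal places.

Δ = 0.415c

Galilean: u_cl = 0.609 + 0.734 = 1.3430.
Relativistic: u_rel = (0.609 + 0.734) / (1 + 0.609·0.734) = 1.3430/1.4470 = 0.9281.
Δ = 1.3430 − 0.9281 = 0.4149.
(The classical prediction exceeds c; the relativistic result does not.)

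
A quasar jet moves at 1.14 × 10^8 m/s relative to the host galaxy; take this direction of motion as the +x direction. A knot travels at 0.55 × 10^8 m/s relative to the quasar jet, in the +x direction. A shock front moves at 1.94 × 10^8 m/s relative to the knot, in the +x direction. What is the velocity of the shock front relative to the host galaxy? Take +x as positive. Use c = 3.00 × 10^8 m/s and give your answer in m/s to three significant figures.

Apply u = (u' + v)/(1 + u'v/c²) successively, working outward toward the host galaxy.
(Dividing each given speed by c = 3.00 × 10^8 m/s to work in units of c.)
Start: velocity of the quasar jet relative to the host galaxy = 0.3800c.
Compose with the knot (u' = 0.183 in the quasar jet frame): u_1 = (0.183 + 0.380) / (1 + 0.183·0.380) = 0.5633/1.0697 = 0.5266.
Compose with the shock front (u' = 0.647 in the knot frame): u_2 = (0.647 + 0.527) / (1 + 0.647·0.527) = 1.1733/1.3406 = 0.8752.
So u = 0.8752 × 3.00 × 10^8 m/s.

2.63 × 10^8 m/s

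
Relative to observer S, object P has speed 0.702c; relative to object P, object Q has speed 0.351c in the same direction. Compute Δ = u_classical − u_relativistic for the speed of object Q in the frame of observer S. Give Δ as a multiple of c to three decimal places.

Galilean: u_cl = 0.351 + 0.702 = 1.0530.
Relativistic: u_rel = (0.351 + 0.702) / (1 + 0.351·0.702) = 1.0530/1.2464 = 0.8448.
Δ = 1.0530 − 0.8448 = 0.2082.
(The classical prediction exceeds c; the relativistic result does not.)

Δ = 0.208c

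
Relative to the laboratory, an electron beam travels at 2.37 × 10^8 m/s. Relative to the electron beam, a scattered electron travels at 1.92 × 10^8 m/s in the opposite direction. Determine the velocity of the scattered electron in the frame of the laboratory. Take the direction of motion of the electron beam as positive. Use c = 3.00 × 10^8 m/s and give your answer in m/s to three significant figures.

In units of c (dividing by 3.00 × 10^8 m/s): v = 0.790, u' = -0.640.
u = (u' + v)/(1 + u'v/c²):
u = (-0.640 + 0.790) / (1 + (-0.640)·0.790) = 0.1500/0.4944 = 0.3034
Converting back: u = 0.3034 × 3.00 × 10^8 m/s.

+9.10 × 10^7 m/s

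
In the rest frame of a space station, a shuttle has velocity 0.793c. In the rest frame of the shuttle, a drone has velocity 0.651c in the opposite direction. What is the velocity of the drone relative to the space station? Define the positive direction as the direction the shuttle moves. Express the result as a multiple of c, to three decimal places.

+0.294c

With v = 0.793 and u' = -0.651 (in units of c),
u = (u' + v)/(1 + u'v/c²):
u = (-0.651 + 0.793) / (1 + (-0.651)·0.793) = 0.1420/0.4838 = 0.2935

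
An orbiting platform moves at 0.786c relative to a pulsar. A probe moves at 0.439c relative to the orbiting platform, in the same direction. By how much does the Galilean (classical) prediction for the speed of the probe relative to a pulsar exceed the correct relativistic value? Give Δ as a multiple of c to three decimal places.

Δ = 0.314c

Galilean: u_cl = 0.439 + 0.786 = 1.2250.
Relativistic: u_rel = (0.439 + 0.786) / (1 + 0.439·0.786) = 1.2250/1.3451 = 0.9107.
Δ = 1.2250 − 0.9107 = 0.3143.
(The classical prediction exceeds c; the relativistic result does not.)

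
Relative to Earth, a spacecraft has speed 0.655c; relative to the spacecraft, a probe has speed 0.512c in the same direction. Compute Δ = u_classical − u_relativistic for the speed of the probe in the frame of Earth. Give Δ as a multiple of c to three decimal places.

Galilean: u_cl = 0.512 + 0.655 = 1.1670.
Relativistic: u_rel = (0.512 + 0.655) / (1 + 0.512·0.655) = 1.1670/1.3354 = 0.8739.
Δ = 1.1670 − 0.8739 = 0.2931.
(The classical prediction exceeds c; the relativistic result does not.)

Δ = 0.293c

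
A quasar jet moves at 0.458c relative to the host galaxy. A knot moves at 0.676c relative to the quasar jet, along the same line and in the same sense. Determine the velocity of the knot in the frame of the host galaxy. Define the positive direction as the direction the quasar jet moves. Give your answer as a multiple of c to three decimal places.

0.866c

With v = 0.458 and u' = 0.676 (in units of c),
u = (u' + v)/(1 + u'v/c²):
u = (0.676 + 0.458) / (1 + 0.676·0.458) = 1.1340/1.3096 = 0.8659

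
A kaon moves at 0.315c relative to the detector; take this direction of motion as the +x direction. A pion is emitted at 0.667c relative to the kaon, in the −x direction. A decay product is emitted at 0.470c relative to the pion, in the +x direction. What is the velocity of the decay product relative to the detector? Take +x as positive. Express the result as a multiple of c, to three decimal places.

+0.031c

Apply u = (u' + v)/(1 + u'v/c²) successively, working outward toward the detector.
Start: velocity of the kaon relative to the detector = 0.3150c.
Compose with the pion (u' = -0.667 in the kaon frame): u_1 = (-0.667 + 0.315) / (1 + (-0.667)·0.315) = -0.3520/0.7899 = -0.4456.
Compose with the decay product (u' = 0.470 in the pion frame): u_2 = (0.470 + (-0.446)) / (1 + 0.470·(-0.446)) = 0.0244/0.7906 = 0.0308.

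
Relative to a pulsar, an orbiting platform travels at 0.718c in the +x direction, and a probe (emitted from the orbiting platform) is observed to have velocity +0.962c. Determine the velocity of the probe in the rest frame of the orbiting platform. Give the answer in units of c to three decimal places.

+0.789c

Invert the composition law: u' = (u − v)/(1 − uv/c²).
u' = (0.962 − 0.718) / (1 − (0.962)(0.718)) = 0.2440/0.3093 = 0.7889.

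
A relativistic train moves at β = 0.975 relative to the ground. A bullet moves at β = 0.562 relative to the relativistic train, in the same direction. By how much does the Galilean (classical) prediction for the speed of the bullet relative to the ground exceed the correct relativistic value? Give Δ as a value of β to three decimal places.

Galilean: u_cl = 0.562 + 0.975 = 1.5370.
Relativistic: u_rel = (0.562 + 0.975) / (1 + 0.562·0.975) = 1.5370/1.5479 = 0.9929.
Δ = 1.5370 − 0.9929 = 0.5441.
(The classical prediction exceeds c; the relativistic result does not.)

Δ = 0.544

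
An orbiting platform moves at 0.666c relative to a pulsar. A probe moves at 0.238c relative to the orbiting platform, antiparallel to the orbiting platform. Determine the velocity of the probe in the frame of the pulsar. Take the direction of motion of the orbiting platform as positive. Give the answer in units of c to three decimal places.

+0.509c

With v = 0.666 and u' = -0.238 (in units of c),
u = (u' + v)/(1 + u'v/c²):
u = (-0.238 + 0.666) / (1 + (-0.238)·0.666) = 0.4280/0.8415 = 0.5086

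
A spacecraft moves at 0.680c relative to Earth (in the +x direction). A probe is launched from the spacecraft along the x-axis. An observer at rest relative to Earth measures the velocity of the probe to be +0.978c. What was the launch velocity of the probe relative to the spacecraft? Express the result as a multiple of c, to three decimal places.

+0.890c

Invert the composition law: u' = (u − v)/(1 − uv/c²).
u' = (0.978 − 0.680) / (1 − (0.978)(0.680)) = 0.2980/0.3350 = 0.8897.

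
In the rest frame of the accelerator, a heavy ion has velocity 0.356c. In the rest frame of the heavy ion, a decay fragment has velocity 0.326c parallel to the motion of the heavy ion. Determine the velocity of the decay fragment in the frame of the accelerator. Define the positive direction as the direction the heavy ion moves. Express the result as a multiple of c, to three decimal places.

With v = 0.356 and u' = 0.326 (in units of c),
u = (u' + v)/(1 + u'v/c²):
u = (0.326 + 0.356) / (1 + 0.326·0.356) = 0.6820/1.1161 = 0.6111

0.611c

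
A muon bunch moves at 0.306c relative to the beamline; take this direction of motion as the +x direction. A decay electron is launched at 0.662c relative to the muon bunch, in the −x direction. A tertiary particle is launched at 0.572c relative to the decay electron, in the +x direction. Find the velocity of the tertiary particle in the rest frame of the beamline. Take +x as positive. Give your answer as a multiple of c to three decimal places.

+0.169c

Apply u = (u' + v)/(1 + u'v/c²) successively, working outward toward the beamline.
Start: velocity of the muon bunch relative to the beamline = 0.3060c.
Compose with the decay electron (u' = -0.662 in the muon bunch frame): u_1 = (-0.662 + 0.306) / (1 + (-0.662)·0.306) = -0.3560/0.7974 = -0.4464.
Compose with the tertiary particle (u' = 0.572 in the decay electron frame): u_2 = (0.572 + (-0.446)) / (1 + 0.572·(-0.446)) = 0.1256/0.7446 = 0.1686.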